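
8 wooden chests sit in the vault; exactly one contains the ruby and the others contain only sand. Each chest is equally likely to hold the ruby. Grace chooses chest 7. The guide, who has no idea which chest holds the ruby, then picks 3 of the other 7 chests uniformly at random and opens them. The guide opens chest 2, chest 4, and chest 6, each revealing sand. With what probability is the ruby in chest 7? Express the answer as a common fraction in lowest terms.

1/5

Consider each possible location of the ruby in turn.
If it is in any of chests 1, 3, 5, 7, and 8 (prior 1/8 each): the guide picks exactly this set with probability 1/35 regardless, and none is the prize; weight (1/8)·(1/35) = 1/280 each.
If it is in any of chests 2, 4, and 6 (prior 1/8 each): that chest was opened and seen not to hold the prize — ruled out; weight (1/8)·0 = 0 each.
The weights sum to 1/56.
So P(the ruby in chest 7 | the guide opened chest 2, chest 4, and chest 6) = (1/280) / (1/56) = 1/5.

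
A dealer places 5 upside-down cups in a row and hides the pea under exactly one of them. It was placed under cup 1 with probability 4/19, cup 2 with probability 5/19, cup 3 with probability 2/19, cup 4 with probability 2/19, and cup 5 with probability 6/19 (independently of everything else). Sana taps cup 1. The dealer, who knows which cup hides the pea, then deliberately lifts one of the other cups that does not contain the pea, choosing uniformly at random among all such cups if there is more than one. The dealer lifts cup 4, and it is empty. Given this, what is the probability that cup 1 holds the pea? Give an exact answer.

Condition on the true location of the pea.
If it is under cup 1 (prior 4/19): the dealer has 4 equally likely choices, so probability 1/4; weight (4/19)·(1/4) = 1/19.
If it is under cup 2 (prior 5/19): the dealer has 3 equally likely choices, so probability 1/3; weight (5/19)·(1/3) = 5/57.
If it is under cup 3 (prior 2/19): the dealer has 3 equally likely choices, so probability 1/3; weight (2/19)·(1/3) = 2/57.
If it is under cup 4 (prior 2/19): the dealer opened cup 4, so this case is ruled out; weight (2/19)·0 = 0.
If it is under cup 5 (prior 6/19): the dealer has 3 equally likely choices, so probability 1/3; weight (6/19)·(1/3) = 2/19.
The weights sum to 16/57.
So P(the pea under cup 1 | the dealer opened cup 4) = (1/19) / (16/57) = 3/16.

3/16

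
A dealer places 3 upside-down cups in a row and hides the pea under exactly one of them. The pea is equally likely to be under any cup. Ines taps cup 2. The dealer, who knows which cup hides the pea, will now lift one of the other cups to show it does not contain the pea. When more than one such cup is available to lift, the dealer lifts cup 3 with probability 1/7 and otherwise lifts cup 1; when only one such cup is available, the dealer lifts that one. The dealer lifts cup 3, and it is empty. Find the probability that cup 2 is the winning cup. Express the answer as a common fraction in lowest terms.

Consider each possible location of the pea in turn.
If it is under cup 1 (prior 1/3): only cup 3 is available, probability 1; weight (1/3)·1 = 1/3.
If it is under cup 2 (prior 1/3): cup 3 is available, opened with probability 1/7; weight (1/3)·(1/7) = 1/21.
If it is under cup 3 (prior 1/3): the dealer opened cup 3, so this case is ruled out; weight (1/3)·0 = 0.
The weights sum to 8/21.
So P(the pea under cup 2 | the dealer opened cup 3) = (1/21) / (8/21) = 1/8.

1/8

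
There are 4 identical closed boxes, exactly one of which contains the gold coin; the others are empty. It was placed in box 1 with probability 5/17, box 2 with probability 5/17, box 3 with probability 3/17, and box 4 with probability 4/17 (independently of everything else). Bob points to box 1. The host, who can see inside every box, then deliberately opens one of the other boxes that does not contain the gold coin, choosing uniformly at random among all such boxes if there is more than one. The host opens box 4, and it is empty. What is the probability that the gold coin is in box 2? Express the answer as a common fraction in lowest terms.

15/34

Condition on the true location of the gold coin.
If it is in box 1 (prior 5/17): the host has 3 equally likely choices, so probability 1/3; weight (5/17)·(1/3) = 5/51.
If it is in box 2 (prior 5/17): the host has 2 equally likely choices, so probability 1/2; weight (5/17)·(1/2) = 5/34.
If it is in box 3 (prior 3/17): the host has 2 equally likely choices, so probability 1/2; weight (3/17)·(1/2) = 3/34.
If it is in box 4 (prior 4/17): the host opened box 4, so this case is ruled out; weight (4/17)·0 = 0.
The weights sum to 1/3.
So P(the gold coin in box 2 | the host opened box 4) = (5/34) / (1/3) = 15/34.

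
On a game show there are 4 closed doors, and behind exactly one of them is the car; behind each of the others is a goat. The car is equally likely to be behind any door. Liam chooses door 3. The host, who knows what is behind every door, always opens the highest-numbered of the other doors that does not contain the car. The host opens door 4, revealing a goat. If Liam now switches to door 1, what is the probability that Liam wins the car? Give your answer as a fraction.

1/3

Condition on the true location of the car.
If it is behind any of doors 1, 2, and 3 (prior 1/4 each): door 4 is the highest-numbered option available, probability 1; weight (1/4)·1 = 1/4 each.
If it is behind door 4 (prior 1/4): the host opened door 4, so this case is ruled out; weight (1/4)·0 = 0.
The weights sum to 3/4.
So P(the car behind door 1 | the host opened door 4) = (1/4) / (3/4) = 1/3.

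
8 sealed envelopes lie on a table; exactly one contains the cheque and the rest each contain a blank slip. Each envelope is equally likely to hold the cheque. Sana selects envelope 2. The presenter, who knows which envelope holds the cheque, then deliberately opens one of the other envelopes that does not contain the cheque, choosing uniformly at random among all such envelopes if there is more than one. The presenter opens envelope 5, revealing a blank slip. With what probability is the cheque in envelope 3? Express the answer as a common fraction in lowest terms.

7/48

Consider each possible location of the cheque in turn.
If it is in any of envelopes 1, 3, 4, 6, 7, and 8 (prior 1/8 each): the presenter has 6 equally likely choices, so probability 1/6; weight (1/8)·(1/6) = 1/48 each.
If it is in envelope 2 (prior 1/8): the presenter has 7 equally likely choices, so probability 1/7; weight (1/8)·(1/7) = 1/56.
If it is in envelope 5 (prior 1/8): the presenter opened envelope 5, so this case is ruled out; weight (1/8)·0 = 0.
The weights sum to 1/7.
So P(the cheque in envelope 3 | the presenter opened envelope 5) = (1/48) / (1/7) = 7/48.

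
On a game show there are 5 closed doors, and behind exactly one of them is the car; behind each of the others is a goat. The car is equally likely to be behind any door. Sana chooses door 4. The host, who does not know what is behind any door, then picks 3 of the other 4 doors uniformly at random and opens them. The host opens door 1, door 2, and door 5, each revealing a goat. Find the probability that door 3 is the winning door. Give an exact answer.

1/2

Apply Bayes' rule, conditioning on where the car actually is.
If it is behind any of doors 1, 2, and 5 (prior 1/5 each): that door was opened and seen not to hold the prize — ruled out; weight (1/5)·0 = 0 each.
If it is behind either of doors 3 and 4 (prior 1/5 each): the host picks exactly this set with probability 1/4 regardless, and none is the prize; weight (1/5)·(1/4) = 1/20 each.
The weights sum to 1/10.
So P(the car behind door 3 | the host opened door 1, door 2, and door 5) = (1/20) / (1/10) = 1/2.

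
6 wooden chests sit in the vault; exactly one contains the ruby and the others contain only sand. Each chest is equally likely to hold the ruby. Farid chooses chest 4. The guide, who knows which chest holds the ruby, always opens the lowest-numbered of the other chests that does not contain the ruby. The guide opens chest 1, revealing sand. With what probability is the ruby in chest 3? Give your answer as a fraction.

1/5

Condition on the true location of the ruby.
If it is in chest 1 (prior 1/6): the guide opened chest 1, so this case is ruled out; weight (1/6)·0 = 0.
If it is in any of chests 2, 3, 4, 5, and 6 (prior 1/6 each): chest 1 is the lowest-numbered option available, probability 1; weight (1/6)·1 = 1/6 each.
The weights sum to 5/6.
So P(the ruby in chest 3 | the guide opened chest 1) = (1/6) / (5/6) = 1/5.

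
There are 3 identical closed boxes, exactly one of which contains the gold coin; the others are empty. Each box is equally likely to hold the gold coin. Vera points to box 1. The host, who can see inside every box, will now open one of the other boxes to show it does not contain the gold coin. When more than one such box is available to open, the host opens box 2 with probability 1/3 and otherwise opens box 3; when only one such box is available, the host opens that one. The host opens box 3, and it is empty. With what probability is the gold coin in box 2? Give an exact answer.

Consider each possible location of the gold coin in turn.
If it is in box 1 (prior 1/3): box 2 is available but not opened, probability 2/3; weight (1/3)·(2/3) = 2/9.
If it is in box 2 (prior 1/3): only box 3 is available, probability 1; weight (1/3)·1 = 1/3.
If it is in box 3 (prior 1/3): the host opened box 3, so this case is ruled out; weight (1/3)·0 = 0.
The weights sum to 5/9.
So P(the gold coin in box 2 | the host opened box 3) = (1/3) / (5/9) = 3/5.

3/5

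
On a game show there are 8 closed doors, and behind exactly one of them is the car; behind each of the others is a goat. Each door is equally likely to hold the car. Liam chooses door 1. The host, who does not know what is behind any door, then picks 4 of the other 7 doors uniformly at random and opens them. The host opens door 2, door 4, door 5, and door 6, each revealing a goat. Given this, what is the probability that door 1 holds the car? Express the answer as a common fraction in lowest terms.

1/4

Apply Bayes' rule, conditioning on where the car actually is.
If it is behind any of doors 1, 3, 7, and 8 (prior 1/8 each): the host picks exactly this set with probability 1/35 regardless, and none is the prize; weight (1/8)·(1/35) = 1/280 each.
If it is behind any of doors 2, 4, 5, and 6 (prior 1/8 each): that door was opened and seen not to hold the prize — ruled out; weight (1/8)·0 = 0 each.
The weights sum to 1/70.
So P(the car behind door 1 | the host opened door 2, door 4, door 5, and door 6) = (1/280) / (1/70) = 1/4.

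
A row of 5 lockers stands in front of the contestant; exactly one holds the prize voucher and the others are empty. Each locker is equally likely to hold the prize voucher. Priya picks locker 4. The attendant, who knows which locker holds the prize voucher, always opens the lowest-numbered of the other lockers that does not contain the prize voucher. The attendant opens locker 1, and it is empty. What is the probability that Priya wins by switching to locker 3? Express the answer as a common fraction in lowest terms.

1/4

Condition on the true location of the prize voucher.
If it is in locker 1 (prior 1/5): the attendant opened locker 1, so this case is ruled out; weight (1/5)·0 = 0.
If it is in any of lockers 2, 3, 4, and 5 (prior 1/5 each): locker 1 is the lowest-numbered option available, probability 1; weight (1/5)·1 = 1/5 each.
The weights sum to 4/5.
So P(the prize voucher in locker 3 | the attendant opened locker 1) = (1/5) / (4/5) = 1/4.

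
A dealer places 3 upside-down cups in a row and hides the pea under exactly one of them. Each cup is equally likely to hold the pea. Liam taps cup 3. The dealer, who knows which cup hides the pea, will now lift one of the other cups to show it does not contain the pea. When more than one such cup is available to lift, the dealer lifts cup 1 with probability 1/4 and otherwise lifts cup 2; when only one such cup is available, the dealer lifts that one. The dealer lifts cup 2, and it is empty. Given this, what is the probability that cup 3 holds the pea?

Condition on the true location of the pea.
If it is under cup 1 (prior 1/3): only cup 2 is available, probability 1; weight (1/3)·1 = 1/3.
If it is under cup 2 (prior 1/3): the dealer opened cup 2, so this case is ruled out; weight (1/3)·0 = 0.
If it is under cup 3 (prior 1/3): cup 1 is available but not opened, probability 3/4; weight (1/3)·(3/4) = 1/4.
The weights sum to 7/12.
So P(the pea under cup 3 | the dealer opened cup 2) = (1/4) / (7/12) = 3/7.

3/7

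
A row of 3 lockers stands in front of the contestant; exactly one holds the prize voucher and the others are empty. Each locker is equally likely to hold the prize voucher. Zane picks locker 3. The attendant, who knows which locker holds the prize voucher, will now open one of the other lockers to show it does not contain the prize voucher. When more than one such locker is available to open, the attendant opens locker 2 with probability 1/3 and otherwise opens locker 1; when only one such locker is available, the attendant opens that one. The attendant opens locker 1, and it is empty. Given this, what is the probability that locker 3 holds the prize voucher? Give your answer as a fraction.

Consider each possible location of the prize voucher in turn.
If it is in locker 1 (prior 1/3): the attendant opened locker 1, so this case is ruled out; weight (1/3)·0 = 0.
If it is in locker 2 (prior 1/3): only locker 1 is available, probability 1; weight (1/3)·1 = 1/3.
If it is in locker 3 (prior 1/3): locker 2 is available but not opened, probability 2/3; weight (1/3)·(2/3) = 2/9.
The weights sum to 5/9.
So P(the prize voucher in locker 3 | the attendant opened locker 1) = (2/9) / (5/9) = 2/5.

2/5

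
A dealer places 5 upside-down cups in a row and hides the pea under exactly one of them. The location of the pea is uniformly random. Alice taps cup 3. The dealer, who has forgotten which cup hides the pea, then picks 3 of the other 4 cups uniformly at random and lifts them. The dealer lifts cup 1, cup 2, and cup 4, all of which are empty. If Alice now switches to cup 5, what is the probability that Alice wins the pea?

Because the dealer chose which cups to lift without knowing where the pea is, the choice is independent of the prize location. Learning that none of the 3 opened cups holds the pea simply rules out those 3 locations and leaves the remaining 2 cups still equally likely by symmetry.
So P(the pea under cup 5) = 1/2.

1/2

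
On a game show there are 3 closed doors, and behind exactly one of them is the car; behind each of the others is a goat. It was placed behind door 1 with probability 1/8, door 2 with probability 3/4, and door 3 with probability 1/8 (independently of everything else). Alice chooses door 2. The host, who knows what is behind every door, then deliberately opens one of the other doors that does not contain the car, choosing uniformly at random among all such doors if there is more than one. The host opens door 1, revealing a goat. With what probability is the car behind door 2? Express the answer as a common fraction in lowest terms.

3/4

Apply Bayes' rule, conditioning on where the car actually is.
If it is behind door 1 (prior 1/8): the host opened door 1, so this case is ruled out; weight (1/8)·0 = 0.
If it is behind door 2 (prior 3/4): the host has 2 equally likely choices, so probability 1/2; weight (3/4)·(1/2) = 3/8.
If it is behind door 3 (prior 1/8): the host has no choice, probability 1; weight (1/8)·1 = 1/8.
The weights sum to 1/2.
So P(the car behind door 2 | the host opened door 1) = (3/8) / (1/2) = 3/4.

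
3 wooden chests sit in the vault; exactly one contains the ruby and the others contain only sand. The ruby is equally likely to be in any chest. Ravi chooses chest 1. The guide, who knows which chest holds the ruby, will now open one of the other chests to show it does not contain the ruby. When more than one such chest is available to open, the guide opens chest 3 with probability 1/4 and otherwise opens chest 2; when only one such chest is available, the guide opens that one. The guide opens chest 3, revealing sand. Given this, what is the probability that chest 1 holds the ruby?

1/5

Consider each possible location of the ruby in turn.
If it is in chest 1 (prior 1/3): chest 3 is available, opened with probability 1/4; weight (1/3)·(1/4) = 1/12.
If it is in chest 2 (prior 1/3): only chest 3 is available, probability 1; weight (1/3)·1 = 1/3.
If it is in chest 3 (prior 1/3): the guide opened chest 3, so this case is ruled out; weight (1/3)·0 = 0.
The weights sum to 5/12.
So P(the ruby in chest 1 | the guide opened chest 3) = (1/12) / (5/12) = 1/5.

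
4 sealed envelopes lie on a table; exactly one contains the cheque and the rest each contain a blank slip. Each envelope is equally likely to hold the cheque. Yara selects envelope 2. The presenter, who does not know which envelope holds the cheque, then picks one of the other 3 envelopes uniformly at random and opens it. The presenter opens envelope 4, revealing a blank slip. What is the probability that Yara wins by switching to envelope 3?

Because the presenter chose which envelope to open without knowing where the cheque is, the choice is independent of the prize location. Learning that envelope 4 does not hold the cheque simply rules out that one location and leaves the remaining 3 envelopes still equally likely by symmetry.
So P(the cheque in envelope 3) = 1/3.

1/3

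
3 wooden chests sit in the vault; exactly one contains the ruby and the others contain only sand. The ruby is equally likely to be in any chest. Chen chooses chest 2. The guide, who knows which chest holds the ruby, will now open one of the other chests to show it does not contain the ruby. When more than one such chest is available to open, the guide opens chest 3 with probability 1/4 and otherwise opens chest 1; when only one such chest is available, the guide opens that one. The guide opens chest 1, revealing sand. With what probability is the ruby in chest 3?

4/7

Condition on the true location of the ruby.
If it is in chest 1 (prior 1/3): the guide opened chest 1, so this case is ruled out; weight (1/3)·0 = 0.
If it is in chest 2 (prior 1/3): chest 3 is available but not opened, probability 3/4; weight (1/3)·(3/4) = 1/4.
If it is in chest 3 (prior 1/3): only chest 1 is available, probability 1; weight (1/3)·1 = 1/3.
The weights sum to 7/12.
So P(the ruby in chest 3 | the guide opened chest 1) = (1/3) / (7/12) = 4/7.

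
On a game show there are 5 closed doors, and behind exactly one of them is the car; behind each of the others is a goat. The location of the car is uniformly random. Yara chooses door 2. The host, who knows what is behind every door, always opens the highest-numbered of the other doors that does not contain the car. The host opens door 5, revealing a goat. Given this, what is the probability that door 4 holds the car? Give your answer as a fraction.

1/4

Condition on the true location of the car.
If it is behind any of doors 1, 2, 3, and 4 (prior 1/5 each): door 5 is the highest-numbered option available, probability 1; weight (1/5)·1 = 1/5 each.
If it is behind door 5 (prior 1/5): the host opened door 5, so this case is ruled out; weight (1/5)·0 = 0.
The weights sum to 4/5.
So P(the car behind door 4 | the host opened door 5) = (1/5) / (4/5) = 1/4.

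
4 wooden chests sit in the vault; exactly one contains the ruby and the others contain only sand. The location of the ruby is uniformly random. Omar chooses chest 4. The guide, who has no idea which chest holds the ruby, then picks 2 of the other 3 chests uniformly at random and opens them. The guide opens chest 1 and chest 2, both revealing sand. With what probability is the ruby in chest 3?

Condition on the true location of the ruby.
If it is in either of chests 1 and 2 (prior 1/4 each): that chest was opened and seen not to hold the prize — ruled out; weight (1/4)·0 = 0 each.
If it is in either of chests 3 and 4 (prior 1/4 each): the guide picks exactly this set with probability 1/3 regardless, and none is the prize; weight (1/4)·(1/3) = 1/12 each.
The weights sum to 1/6.
So P(the ruby in chest 3 | the guide opened chest 1 and chest 2) = (1/12) / (1/6) = 1/2.

1/2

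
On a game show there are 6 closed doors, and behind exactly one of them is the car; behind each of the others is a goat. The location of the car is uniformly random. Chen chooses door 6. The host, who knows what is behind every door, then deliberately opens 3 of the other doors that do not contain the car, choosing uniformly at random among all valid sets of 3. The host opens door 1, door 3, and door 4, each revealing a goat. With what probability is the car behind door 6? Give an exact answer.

1/6

Consider each possible location of the car in turn.
If it is behind any of doors 1, 3, and 4 (prior 1/6 each): that door was opened and seen not to hold the prize — ruled out; weight (1/6)·0 = 0 each.
If it is behind either of doors 2 and 5 (prior 1/6 each): the host has 4 equally likely choices, so probability 1/4; weight (1/6)·(1/4) = 1/24 each.
If it is behind door 6 (prior 1/6): the host has 10 equally likely choices, so probability 1/10; weight (1/6)·(1/10) = 1/60.
The weights sum to 1/10.
So P(the car behind door 6 | the host opened door 1, door 3, and door 4) = (1/60) / (1/10) = 1/6.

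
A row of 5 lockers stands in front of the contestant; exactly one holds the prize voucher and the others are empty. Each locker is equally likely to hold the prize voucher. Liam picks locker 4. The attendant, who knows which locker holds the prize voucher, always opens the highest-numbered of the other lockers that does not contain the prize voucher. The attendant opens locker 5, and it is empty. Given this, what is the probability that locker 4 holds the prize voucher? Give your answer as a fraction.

Apply Bayes' rule, conditioning on where the prize voucher actually is.
If it is in any of lockers 1, 2, 3, and 4 (prior 1/5 each): locker 5 is the highest-numbered option available, probability 1; weight (1/5)·1 = 1/5 each.
If it is in locker 5 (prior 1/5): the attendant opened locker 5, so this case is ruled out; weight (1/5)·0 = 0.
The weights sum to 4/5.
So P(the prize voucher in locker 4 | the attendant opened locker 5) = (1/5) / (4/5) = 1/4.

1/4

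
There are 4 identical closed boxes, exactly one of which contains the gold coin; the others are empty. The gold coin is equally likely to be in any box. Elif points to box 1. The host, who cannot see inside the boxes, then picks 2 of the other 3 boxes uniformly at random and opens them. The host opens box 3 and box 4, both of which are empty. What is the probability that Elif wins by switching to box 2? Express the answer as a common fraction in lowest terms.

1/2

Because the host chose which boxes to open without knowing where the gold coin is, the choice is independent of the prize location. Learning that none of the 2 opened boxes holds the gold coin simply rules out those 2 locations and leaves the remaining 2 boxes still equally likely by symmetry.
So P(the gold coin in box 2) = 1/2.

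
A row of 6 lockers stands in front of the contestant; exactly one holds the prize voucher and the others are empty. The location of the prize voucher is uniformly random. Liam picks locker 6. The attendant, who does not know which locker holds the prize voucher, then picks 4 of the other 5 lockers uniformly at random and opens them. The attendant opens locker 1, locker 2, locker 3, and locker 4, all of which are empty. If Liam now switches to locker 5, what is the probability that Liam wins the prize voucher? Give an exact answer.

Condition on the true location of the prize voucher.
If it is in any of lockers 1, 2, 3, and 4 (prior 1/6 each): that locker was opened and seen not to hold the prize — ruled out; weight (1/6)·0 = 0 each.
If it is in either of lockers 5 and 6 (prior 1/6 each): the attendant picks exactly this set with probability 1/5 regardless, and none is the prize; weight (1/6)·(1/5) = 1/30 each.
The weights sum to 1/15.
So P(the prize voucher in locker 5 | the attendant opened locker 1, locker 2, locker 3, and locker 4) = (1/30) / (1/15) = 1/2.

1/2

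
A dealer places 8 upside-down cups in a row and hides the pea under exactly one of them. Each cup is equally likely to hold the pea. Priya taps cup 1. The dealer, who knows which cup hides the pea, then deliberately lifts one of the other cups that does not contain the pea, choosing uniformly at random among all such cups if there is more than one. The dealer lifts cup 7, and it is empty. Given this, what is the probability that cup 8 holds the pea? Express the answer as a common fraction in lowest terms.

7/48

Condition on the true location of the pea.
If it is under cup 1 (prior 1/8): the dealer has 7 equally likely choices, so probability 1/7; weight (1/8)·(1/7) = 1/56.
If it is under any of cups 2, 3, 4, 5, 6, and 8 (prior 1/8 each): the dealer has 6 equally likely choices, so probability 1/6; weight (1/8)·(1/6) = 1/48 each.
If it is under cup 7 (prior 1/8): the dealer opened cup 7, so this case is ruled out; weight (1/8)·0 = 0.
The weights sum to 1/7.
So P(the pea under cup 8 | the dealer opened cup 7) = (1/48) / (1/7) = 7/48.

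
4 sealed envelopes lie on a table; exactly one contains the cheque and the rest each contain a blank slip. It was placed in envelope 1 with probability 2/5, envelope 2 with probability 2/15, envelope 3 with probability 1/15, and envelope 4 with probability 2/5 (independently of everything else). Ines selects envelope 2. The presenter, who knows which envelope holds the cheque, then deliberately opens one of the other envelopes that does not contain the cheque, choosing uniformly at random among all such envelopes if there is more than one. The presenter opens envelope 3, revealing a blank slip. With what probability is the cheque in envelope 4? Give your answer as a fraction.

9/20

Apply Bayes' rule, conditioning on where the cheque actually is.
If it is in either of envelopes 1 and 4 (prior 2/5 each): the presenter has 2 equally likely choices, so probability 1/2; weight (2/5)·(1/2) = 1/5 each.
If it is in envelope 2 (prior 2/15): the presenter has 3 equally likely choices, so probability 1/3; weight (2/15)·(1/3) = 2/45.
If it is in envelope 3 (prior 1/15): the presenter opened envelope 3, so this case is ruled out; weight (1/15)·0 = 0.
The weights sum to 4/9.
So P(the cheque in envelope 4 | the presenter opened envelope 3) = (1/5) / (4/9) = 9/20.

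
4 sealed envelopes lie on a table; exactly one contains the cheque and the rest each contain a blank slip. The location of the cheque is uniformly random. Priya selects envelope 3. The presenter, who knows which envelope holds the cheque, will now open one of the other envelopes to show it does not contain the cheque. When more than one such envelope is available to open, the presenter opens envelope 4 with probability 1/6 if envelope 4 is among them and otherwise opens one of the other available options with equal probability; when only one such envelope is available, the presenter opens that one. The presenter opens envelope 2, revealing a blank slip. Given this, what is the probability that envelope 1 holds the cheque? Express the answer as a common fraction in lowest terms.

Consider each possible location of the cheque in turn.
If it is in envelope 1 (prior 1/4): envelope 4 is available but not opened, probability 5/6; weight (1/4)·(5/6) = 5/24.
If it is in envelope 2 (prior 1/4): the presenter opened envelope 2, so this case is ruled out; weight (1/4)·0 = 0.
If it is in envelope 3 (prior 1/4): envelope 4 is available but not opened; envelope 2 gets probability (1 − 1/6)/2 = 5/12; weight (1/4)·(5/12) = 5/48.
If it is in envelope 4 (prior 1/4): envelope 4 holds the prize so is unavailable; the presenter chooses uniformly among the 2 others, probability 1/2; weight (1/4)·(1/2) = 1/8.
The weights sum to 7/16.
So P(the cheque in envelope 1 | the presenter opened envelope 2) = (5/24) / (7/16) = 10/21.

10/21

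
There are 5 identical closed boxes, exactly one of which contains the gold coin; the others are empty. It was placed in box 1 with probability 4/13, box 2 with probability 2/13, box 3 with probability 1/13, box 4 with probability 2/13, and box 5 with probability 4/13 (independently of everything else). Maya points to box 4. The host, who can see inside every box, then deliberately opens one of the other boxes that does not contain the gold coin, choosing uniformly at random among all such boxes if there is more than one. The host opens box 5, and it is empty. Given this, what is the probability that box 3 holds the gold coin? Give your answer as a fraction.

Consider each possible location of the gold coin in turn.
If it is in box 1 (prior 4/13): the host has 3 equally likely choices, so probability 1/3; weight (4/13)·(1/3) = 4/39.
If it is in box 2 (prior 2/13): the host has 3 equally likely choices, so probability 1/3; weight (2/13)·(1/3) = 2/39.
If it is in box 3 (prior 1/13): the host has 3 equally likely choices, so probability 1/3; weight (1/13)·(1/3) = 1/39.
If it is in box 4 (prior 2/13): the host has 4 equally likely choices, so probability 1/4; weight (2/13)·(1/4) = 1/26.
If it is in box 5 (prior 4/13): the host opened box 5, so this case is ruled out; weight (4/13)·0 = 0.
The weights sum to 17/78.
So P(the gold coin in box 3 | the host opened box 5) = (1/39) / (17/78) = 2/17.

2/17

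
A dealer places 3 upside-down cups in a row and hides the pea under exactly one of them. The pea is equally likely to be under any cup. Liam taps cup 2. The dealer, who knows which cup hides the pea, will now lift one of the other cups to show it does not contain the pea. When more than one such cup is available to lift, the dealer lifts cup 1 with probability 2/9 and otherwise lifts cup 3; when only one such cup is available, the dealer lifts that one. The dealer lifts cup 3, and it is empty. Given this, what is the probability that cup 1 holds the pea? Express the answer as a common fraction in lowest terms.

9/16

Apply Bayes' rule, conditioning on where the pea actually is.
If it is under cup 1 (prior 1/3): only cup 3 is available, probability 1; weight (1/3)·1 = 1/3.
If it is under cup 2 (prior 1/3): cup 1 is available but not opened, probability 7/9; weight (1/3)·(7/9) = 7/27.
If it is under cup 3 (prior 1/3): the dealer opened cup 3, so this case is ruled out; weight (1/3)·0 = 0.
The weights sum to 16/27.
So P(the pea under cup 1 | the dealer opened cup 3) = (1/3) / (16/27) = 9/16.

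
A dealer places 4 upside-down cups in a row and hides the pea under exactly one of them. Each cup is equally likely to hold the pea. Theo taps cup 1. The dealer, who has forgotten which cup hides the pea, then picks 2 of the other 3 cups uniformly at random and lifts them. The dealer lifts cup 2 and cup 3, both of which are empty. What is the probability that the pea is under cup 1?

1/2

Condition on the true location of the pea.
If it is under either of cups 1 and 4 (prior 1/4 each): the dealer picks exactly this set with probability 1/3 regardless, and none is the prize; weight (1/4)·(1/3) = 1/12 each.
If it is under either of cups 2 and 3 (prior 1/4 each): that cup was opened and seen not to hold the prize — ruled out; weight (1/4)·0 = 0 each.
The weights sum to 1/6.
So P(the pea under cup 1 | the dealer opened cup 2 and cup 3) = (1/12) / (1/6) = 1/2.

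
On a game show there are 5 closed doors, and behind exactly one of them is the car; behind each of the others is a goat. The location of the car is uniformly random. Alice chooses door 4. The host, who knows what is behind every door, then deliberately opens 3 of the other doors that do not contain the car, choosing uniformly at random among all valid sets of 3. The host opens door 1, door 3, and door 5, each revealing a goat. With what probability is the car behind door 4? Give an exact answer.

Condition on the true location of the car.
If it is behind any of doors 1, 3, and 5 (prior 1/5 each): that door was opened and seen not to hold the prize — ruled out; weight (1/5)·0 = 0 each.
If it is behind door 2 (prior 1/5): the host has no choice, probability 1; weight (1/5)·1 = 1/5.
If it is behind door 4 (prior 1/5): the host has 4 equally likely choices, so probability 1/4; weight (1/5)·(1/4) = 1/20.
The weights sum to 1/4.
So P(the car behind door 4 | the host opened door 1, door 3, and door 5) = (1/20) / (1/4) = 1/5.

1/5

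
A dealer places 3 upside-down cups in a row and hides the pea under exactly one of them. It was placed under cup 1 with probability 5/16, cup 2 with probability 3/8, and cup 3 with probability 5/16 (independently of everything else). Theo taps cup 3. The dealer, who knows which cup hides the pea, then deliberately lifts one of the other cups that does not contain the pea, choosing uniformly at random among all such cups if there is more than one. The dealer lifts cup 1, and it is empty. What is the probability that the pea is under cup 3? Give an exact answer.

5/17

Consider each possible location of the pea in turn.
If it is under cup 1 (prior 5/16): the dealer opened cup 1, so this case is ruled out; weight (5/16)·0 = 0.
If it is under cup 2 (prior 3/8): the dealer has no choice, probability 1; weight (3/8)·1 = 3/8.
If it is under cup 3 (prior 5/16): the dealer has 2 equally likely choices, so probability 1/2; weight (5/16)·(1/2) = 5/32.
The weights sum to 17/32.
So P(the pea under cup 3 | the dealer opened cup 1) = (5/32) / (17/32) = 5/17.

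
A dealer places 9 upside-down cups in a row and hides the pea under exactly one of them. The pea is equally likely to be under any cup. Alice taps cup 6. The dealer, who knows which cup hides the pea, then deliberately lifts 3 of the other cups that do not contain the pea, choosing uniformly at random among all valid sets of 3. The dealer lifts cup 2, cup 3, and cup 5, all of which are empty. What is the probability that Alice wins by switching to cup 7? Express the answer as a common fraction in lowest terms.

8/45

Apply Bayes' rule, conditioning on where the pea actually is.
If it is under any of cups 1, 4, 7, 8, and 9 (prior 1/9 each): the dealer has 35 equally likely choices, so probability 1/35; weight (1/9)·(1/35) = 1/315 each.
If it is under any of cups 2, 3, and 5 (prior 1/9 each): that cup was opened and seen not to hold the prize — ruled out; weight (1/9)·0 = 0 each.
If it is under cup 6 (prior 1/9): the dealer has 56 equally likely choices, so probability 1/56; weight (1/9)·(1/56) = 1/504.
The weights sum to 1/56.
So P(the pea under cup 7 | the dealer opened cup 2, cup 3, and cup 5) = (1/315) / (1/56) = 8/45.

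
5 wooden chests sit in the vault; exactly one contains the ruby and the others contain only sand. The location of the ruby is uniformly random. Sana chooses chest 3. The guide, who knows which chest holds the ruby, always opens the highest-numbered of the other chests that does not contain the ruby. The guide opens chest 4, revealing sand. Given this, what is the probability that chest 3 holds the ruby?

0

Apply Bayes' rule, conditioning on where the ruby actually is.
If it is in any of chests 1, 2, and 3 (prior 1/5 each): the guide would have opened chest 5 instead, probability 0; weight (1/5)·0 = 0 each.
If it is in chest 4 (prior 1/5): the guide opened chest 4, so this case is ruled out; weight (1/5)·0 = 0.
If it is in chest 5 (prior 1/5): chest 4 is the highest-numbered option available, probability 1; weight (1/5)·1 = 1/5.
The weights sum to 1/5.
So P(the ruby in chest 3 | the guide opened chest 4) = 0 / (1/5) = 0.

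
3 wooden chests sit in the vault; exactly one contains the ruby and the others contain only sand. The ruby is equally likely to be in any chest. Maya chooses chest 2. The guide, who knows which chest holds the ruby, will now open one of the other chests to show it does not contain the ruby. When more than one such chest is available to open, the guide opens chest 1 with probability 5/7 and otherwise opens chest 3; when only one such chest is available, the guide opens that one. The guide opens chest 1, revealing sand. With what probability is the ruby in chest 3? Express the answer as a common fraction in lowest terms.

Consider each possible location of the ruby in turn.
If it is in chest 1 (prior 1/3): the guide opened chest 1, so this case is ruled out; weight (1/3)·0 = 0.
If it is in chest 2 (prior 1/3): chest 1 is available, opened with probability 5/7; weight (1/3)·(5/7) = 5/21.
If it is in chest 3 (prior 1/3): only chest 1 is available, probability 1; weight (1/3)·1 = 1/3.
The weights sum to 4/7.
So P(the ruby in chest 3 | the guide opened chest 1) = (1/3) / (4/7) = 7/12.

7/12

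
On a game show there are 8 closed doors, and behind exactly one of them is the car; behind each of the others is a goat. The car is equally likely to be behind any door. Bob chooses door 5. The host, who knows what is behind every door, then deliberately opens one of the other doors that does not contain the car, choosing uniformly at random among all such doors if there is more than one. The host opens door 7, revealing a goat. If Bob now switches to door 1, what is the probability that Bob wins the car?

7/48

Consider each possible location of the car in turn.
If it is behind any of doors 1, 2, 3, 4, 6, and 8 (prior 1/8 each): the host has 6 equally likely choices, so probability 1/6; weight (1/8)·(1/6) = 1/48 each.
If it is behind door 5 (prior 1/8): the host has 7 equally likely choices, so probability 1/7; weight (1/8)·(1/7) = 1/56.
If it is behind door 7 (prior 1/8): the host opened door 7, so this case is ruled out; weight (1/8)·0 = 0.
The weights sum to 1/7.
So P(the car behind door 1 | the host opened door 7) = (1/48) / (1/7) = 7/48.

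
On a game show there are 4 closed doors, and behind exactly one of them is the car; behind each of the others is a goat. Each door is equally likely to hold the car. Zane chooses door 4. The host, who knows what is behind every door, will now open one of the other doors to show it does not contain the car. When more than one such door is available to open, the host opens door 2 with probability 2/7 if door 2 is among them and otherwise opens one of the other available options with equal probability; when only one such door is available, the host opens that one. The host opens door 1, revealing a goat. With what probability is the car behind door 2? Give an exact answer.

7/22

Condition on the true location of the car.
If it is behind door 1 (prior 1/4): the host opened door 1, so this case is ruled out; weight (1/4)·0 = 0.
If it is behind door 2 (prior 1/4): door 2 holds the prize so is unavailable; the host chooses uniformly among the 2 others, probability 1/2; weight (1/4)·(1/2) = 1/8.
If it is behind door 3 (prior 1/4): door 2 is available but not opened, probability 5/7; weight (1/4)·(5/7) = 5/28.
If it is behind door 4 (prior 1/4): door 2 is available but not opened; door 1 gets probability (1 − 2/7)/2 = 5/14; weight (1/4)·(5/14) = 5/56.
The weights sum to 11/28.
So P(the car behind door 2 | the host opened door 1) = (1/8) / (11/28) = 7/22.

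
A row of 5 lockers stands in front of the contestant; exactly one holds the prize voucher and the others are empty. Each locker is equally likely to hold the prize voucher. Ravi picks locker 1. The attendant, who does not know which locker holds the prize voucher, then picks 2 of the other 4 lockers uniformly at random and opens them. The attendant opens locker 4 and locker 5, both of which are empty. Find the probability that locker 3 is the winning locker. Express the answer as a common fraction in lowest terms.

1/3

Condition on the true location of the prize voucher.
If it is in any of lockers 1, 2, and 3 (prior 1/5 each): the attendant picks exactly this set with probability 1/6 regardless, and none is the prize; weight (1/5)·(1/6) = 1/30 each.
If it is in either of lockers 4 and 5 (prior 1/5 each): that locker was opened and seen not to hold the prize — ruled out; weight (1/5)·0 = 0 each.
The weights sum to 1/10.
So P(the prize voucher in locker 3 | the attendant opened locker 4 and locker 5) = (1/30) / (1/10) = 1/3.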